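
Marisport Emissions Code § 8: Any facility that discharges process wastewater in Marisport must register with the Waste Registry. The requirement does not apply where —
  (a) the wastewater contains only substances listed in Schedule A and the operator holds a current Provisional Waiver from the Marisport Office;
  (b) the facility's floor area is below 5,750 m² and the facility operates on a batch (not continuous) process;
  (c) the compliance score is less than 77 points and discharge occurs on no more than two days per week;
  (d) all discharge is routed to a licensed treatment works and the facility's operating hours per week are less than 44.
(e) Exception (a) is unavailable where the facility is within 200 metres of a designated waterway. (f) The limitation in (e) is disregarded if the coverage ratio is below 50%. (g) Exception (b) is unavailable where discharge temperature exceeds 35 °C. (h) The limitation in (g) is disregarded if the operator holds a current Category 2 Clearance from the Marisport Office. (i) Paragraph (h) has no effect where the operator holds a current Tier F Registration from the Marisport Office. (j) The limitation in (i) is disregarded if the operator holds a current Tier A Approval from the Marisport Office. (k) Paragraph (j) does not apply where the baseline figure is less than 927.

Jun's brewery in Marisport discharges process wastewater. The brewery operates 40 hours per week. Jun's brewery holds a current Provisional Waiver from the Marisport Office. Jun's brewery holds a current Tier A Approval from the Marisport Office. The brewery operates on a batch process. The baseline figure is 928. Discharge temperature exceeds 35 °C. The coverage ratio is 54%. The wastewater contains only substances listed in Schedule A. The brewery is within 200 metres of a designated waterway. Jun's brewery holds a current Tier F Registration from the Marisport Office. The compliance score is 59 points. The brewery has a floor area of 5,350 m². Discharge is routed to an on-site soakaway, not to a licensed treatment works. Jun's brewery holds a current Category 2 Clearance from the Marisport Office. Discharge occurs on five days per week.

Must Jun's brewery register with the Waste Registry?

Exception (a): the wastewater is Schedule-A-only; a current Provisional Waiver is held — every condition holds. But: (e) operates against (a): the brewery is within 200 m of a designated waterway. (f), which would lift (e), does not operate here — the coverage ratio is 54%, not below 50%. (a) is therefore removed.
Exception (b)'s conditions are all satisfied: the facility's floor area is 5,350 m², below the 5,750 m² limit; the facility operates on a batch process. As to paragraphs (g)–(k): (g) is engaged (discharge temperature exceeds 35 °C), but is itself disapplied by (h): (h) operates against (g): a current Category 2 Clearance is held. (i) is engaged (a current Tier F Registration is held), but is overridden by (j): (j) is engaged — a current Tier A Approval is held. (k), which would lift (j), is not engaged — the baseline figure is 928, not less than 927. Exception (b) stands.
Exception (c) requires that discharge occurs on no more than two days per week; but discharge occurs on five days per week, so (c) is unavailable.
Exception (d) does not apply: discharge is not routed to a licensed treatment works.

No — exception (b) applies; Jun's brewery is not required to register with the Waste Registry.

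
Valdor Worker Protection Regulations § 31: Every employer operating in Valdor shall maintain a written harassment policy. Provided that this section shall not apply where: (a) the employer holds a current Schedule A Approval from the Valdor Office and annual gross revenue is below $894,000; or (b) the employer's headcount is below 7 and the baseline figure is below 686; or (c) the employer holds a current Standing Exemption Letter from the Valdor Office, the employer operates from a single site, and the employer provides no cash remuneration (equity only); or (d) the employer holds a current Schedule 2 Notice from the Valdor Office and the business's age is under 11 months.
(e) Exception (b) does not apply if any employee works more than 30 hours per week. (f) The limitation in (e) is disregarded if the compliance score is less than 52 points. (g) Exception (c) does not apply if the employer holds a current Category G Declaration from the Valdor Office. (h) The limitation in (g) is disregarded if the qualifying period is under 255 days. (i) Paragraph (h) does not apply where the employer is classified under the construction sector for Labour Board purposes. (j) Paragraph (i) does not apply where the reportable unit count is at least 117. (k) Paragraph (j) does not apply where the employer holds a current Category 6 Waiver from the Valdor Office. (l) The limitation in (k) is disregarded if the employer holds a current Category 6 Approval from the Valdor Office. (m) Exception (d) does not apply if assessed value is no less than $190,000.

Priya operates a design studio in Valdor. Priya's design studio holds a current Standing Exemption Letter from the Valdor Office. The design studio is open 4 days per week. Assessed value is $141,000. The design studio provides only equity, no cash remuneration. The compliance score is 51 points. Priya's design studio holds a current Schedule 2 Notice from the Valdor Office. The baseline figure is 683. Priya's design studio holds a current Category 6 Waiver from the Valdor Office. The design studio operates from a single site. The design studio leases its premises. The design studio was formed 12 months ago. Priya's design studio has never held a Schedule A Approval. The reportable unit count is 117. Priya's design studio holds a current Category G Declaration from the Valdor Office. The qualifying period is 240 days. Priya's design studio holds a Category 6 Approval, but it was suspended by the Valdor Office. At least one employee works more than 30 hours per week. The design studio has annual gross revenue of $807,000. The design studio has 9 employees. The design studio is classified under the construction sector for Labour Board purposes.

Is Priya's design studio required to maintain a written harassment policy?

Yes — Priya's design studio must maintain a written harassment policy.

Exception (a) does not apply: no current Schedule A Approval is held.
Exception (b) fails — the employer's headcount is 9, not below 7.
Exception (c)'s conditions are all satisfied: a current Standing Exemption Letter is held; the employer operates from a single site; remuneration is equity-only. But: (g) operates against (c): a current Category G Declaration is held. (h) would limit (g) — the qualifying period is 240 days, under the 255 days limit — but (i) sets (h) aside: (i) operates — the design studio is classified under the construction sector. (j) would limit (i) — the reportable unit count is 117, meeting the 117 threshold — but (k) sets (j) aside: (k) is engaged — a current Category 6 Waiver is held. (l), which would lift (k), is not engaged — the Category 6 Approval is not current. Exception (c) does not apply.
Exception (d) does not apply: the business's age is 12 months, not under 11 months.
No exception applies. The general rule governs.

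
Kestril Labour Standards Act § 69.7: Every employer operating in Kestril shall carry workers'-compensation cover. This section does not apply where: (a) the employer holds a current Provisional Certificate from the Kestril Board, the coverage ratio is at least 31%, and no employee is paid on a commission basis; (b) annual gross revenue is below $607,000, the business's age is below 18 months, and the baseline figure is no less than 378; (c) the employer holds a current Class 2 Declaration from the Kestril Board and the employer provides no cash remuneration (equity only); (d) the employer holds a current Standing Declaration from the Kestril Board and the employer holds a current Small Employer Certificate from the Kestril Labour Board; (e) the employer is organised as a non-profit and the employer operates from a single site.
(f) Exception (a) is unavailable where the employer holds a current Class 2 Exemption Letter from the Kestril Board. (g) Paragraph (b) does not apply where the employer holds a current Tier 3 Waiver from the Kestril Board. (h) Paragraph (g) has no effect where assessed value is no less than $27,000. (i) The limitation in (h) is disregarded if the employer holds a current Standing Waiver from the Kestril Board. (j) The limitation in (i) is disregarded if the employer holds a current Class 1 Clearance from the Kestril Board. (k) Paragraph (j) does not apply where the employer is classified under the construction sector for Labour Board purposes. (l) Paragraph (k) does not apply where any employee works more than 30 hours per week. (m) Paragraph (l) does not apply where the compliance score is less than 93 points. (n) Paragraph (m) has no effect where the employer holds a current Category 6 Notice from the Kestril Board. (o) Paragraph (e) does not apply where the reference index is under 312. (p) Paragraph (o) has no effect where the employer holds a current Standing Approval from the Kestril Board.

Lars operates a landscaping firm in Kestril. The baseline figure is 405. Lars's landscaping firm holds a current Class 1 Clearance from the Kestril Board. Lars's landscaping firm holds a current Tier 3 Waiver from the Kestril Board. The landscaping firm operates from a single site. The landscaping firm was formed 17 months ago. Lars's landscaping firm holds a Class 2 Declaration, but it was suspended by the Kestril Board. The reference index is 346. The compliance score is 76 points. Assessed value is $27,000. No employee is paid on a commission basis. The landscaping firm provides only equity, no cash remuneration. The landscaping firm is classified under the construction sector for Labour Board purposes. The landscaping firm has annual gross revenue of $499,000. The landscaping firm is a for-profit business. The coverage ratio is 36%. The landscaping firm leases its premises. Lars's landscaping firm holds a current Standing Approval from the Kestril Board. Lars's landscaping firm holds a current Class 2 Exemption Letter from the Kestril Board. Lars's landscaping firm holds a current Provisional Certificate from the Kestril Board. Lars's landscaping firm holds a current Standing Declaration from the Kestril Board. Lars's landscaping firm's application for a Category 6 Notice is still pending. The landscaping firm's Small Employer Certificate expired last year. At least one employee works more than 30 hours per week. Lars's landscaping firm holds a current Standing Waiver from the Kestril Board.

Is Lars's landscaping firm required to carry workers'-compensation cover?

Yes — Lars's landscaping firm must carry workers'-compensation cover.

Exception (a) is satisfied on its face — a current Provisional Certificate is held; the coverage ratio is 36%, meeting the 31% threshold; no employee is paid on commission. But applying paragraph (f): (f) operates — a current Class 2 Exemption Letter is held. So (a) is unavailable.
Exception (b)'s conditions are all satisfied: annual gross revenue is $499,000, below the $607,000 limit; the business's age is 17 months, below the 18 months limit; the baseline figure is 405, meeting the 378 threshold. But: (g) operates — a current Tier 3 Waiver is held. (h) would limit (g) — assessed value is $27,000, meeting the $27,000 threshold — but (i) sets (h) aside: (i) is triggered — a current Standing Waiver is held. (j) applies (a current Class 1 Clearance is held), but is itself disapplied by (k): (k) operates against (j): the landscaping firm is classified under the construction sector. (l) applies (at least one employee exceeds 30 hours/week), but yields to (m): (m) operates — the compliance score is 76 points, less than the 93 points limit. (n) is inapplicable (no current Category 6 Notice is held), so (m) stands. Exception (b) does not apply.
Exception (c) requires that the employer holds a current Class 2 Declaration from the Kestril Board; but no current Class 2 Declaration is held, so (c) is unavailable.
Exception (d) requires that the employer holds a current Small Employer Certificate from the Kestril Labour Board; but the Small Employer Certificate has expired, so (d) is unavailable.
Exception (e) requires that the employer is organised as a non-profit; but the employer is for-profit, so (e) is unavailable.
No exception displaces § 69.7.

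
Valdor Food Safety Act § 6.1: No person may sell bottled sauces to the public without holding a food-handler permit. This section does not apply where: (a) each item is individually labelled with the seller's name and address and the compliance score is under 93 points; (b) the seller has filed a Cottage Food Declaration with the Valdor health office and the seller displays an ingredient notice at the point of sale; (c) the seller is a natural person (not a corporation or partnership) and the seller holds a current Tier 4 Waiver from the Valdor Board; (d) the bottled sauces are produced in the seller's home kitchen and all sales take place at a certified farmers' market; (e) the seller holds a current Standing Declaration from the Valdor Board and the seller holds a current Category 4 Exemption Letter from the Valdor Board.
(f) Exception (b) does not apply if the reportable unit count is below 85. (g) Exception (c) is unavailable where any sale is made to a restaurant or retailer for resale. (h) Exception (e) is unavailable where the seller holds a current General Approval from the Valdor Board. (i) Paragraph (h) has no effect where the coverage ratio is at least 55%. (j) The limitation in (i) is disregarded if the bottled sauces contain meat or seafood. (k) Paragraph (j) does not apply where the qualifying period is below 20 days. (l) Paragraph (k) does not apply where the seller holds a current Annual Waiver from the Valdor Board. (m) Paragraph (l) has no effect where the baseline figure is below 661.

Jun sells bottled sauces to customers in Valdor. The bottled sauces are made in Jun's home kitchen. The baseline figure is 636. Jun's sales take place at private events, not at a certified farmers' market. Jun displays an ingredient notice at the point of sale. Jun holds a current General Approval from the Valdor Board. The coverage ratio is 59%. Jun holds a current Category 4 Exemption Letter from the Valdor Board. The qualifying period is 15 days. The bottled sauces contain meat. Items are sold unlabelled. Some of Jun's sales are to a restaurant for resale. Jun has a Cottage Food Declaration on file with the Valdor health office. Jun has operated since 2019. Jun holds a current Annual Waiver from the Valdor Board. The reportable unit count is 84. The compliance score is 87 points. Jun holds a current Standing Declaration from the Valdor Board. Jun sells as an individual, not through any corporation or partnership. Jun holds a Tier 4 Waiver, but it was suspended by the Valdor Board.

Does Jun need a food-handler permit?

Exception (a) does not apply: items are sold unlabelled.
Exception (b) is satisfied on its face — a Cottage Food Declaration is on file; an ingredient notice is displayed. But: (f) operates — the reportable unit count is 84, below the 85 limit. Exception (b) does not apply.
Exception (c) requires that the seller holds a current Tier 4 Waiver from the Valdor Board; but no current Tier 4 Waiver is held, so (c) is unavailable.
Exception (d) fails — sales are at private events, not a certified farmers' market.
Exception (e) is satisfied on its face — a current Standing Declaration is held; a current Category 4 Exemption Letter is held. As to paragraphs (h)–(m): (h) would limit (e) — a current General Approval is held — but (i) sets (h) aside: (i) applies — the coverage ratio is 59%, meeting the 55% threshold. (j) would limit (i) — the bottled sauces contain meat — but (k) sets (j) aside: (k) operates against (j): the qualifying period is 15 days, below the 20 days limit. (l) is triggered (a current Annual Waiver is held), but is displaced by (m): (m) operates — the baseline figure is 636, below the 661 limit. So (e) applies.

No — exception (e) applies; Jun is not required to hold a food-handler permit.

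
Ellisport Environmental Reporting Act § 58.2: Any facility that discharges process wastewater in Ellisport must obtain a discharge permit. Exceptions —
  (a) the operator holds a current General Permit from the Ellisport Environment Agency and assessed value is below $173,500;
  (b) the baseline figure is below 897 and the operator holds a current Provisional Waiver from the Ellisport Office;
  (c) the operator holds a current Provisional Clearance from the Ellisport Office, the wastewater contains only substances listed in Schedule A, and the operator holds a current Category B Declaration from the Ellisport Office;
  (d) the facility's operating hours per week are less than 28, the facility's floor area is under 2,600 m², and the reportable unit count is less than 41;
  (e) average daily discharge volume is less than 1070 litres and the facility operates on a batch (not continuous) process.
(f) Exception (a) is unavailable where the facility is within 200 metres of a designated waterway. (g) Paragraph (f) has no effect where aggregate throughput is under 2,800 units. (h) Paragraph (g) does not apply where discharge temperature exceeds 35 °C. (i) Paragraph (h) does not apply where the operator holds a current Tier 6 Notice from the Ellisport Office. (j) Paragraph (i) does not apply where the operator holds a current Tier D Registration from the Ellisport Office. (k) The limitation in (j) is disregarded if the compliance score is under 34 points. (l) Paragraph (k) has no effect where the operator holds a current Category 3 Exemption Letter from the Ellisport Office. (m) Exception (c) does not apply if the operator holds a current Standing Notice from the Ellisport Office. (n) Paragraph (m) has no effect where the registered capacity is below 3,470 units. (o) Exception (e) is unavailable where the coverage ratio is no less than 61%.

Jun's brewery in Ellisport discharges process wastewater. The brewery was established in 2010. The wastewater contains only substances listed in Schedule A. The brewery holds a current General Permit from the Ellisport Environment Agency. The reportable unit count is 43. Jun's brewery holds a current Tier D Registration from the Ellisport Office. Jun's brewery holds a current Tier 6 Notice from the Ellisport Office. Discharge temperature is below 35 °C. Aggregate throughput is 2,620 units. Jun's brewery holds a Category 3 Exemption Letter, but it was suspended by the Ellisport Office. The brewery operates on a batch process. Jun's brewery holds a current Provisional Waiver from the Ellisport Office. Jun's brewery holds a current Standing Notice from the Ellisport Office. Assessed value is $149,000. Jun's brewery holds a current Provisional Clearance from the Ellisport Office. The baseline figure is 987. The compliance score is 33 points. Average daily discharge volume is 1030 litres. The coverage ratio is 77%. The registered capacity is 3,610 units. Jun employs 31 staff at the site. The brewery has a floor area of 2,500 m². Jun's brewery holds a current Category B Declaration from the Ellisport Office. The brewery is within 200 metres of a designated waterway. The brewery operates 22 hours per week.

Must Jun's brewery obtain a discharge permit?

Exception (a): a current General Permit is held; assessed value is $149,000, below the $173,500 limit — every condition holds. Applying paragraphs (f)–(l): (f) is engaged (the brewery is within 200 m of a designated waterway), but is set aside by (g): (g) is engaged — aggregate throughput is 2,620 units, under the 2,800 units limit. (h), which would lift (g), is not triggered — discharge temperature is below 35 °C. So (a) applies.
Exception (b) does not apply: the baseline figure is 987, not below 897.
Exception (c) is satisfied on its face — a current Provisional Clearance is held; the wastewater is Schedule-A-only; a current Category B Declaration is held. However, paragraphs (m)–(n) must be considered: (m) applies — a current Standing Notice is held. (n), which would lift (m), is not engaged — the registered capacity is 3,610 units, not below 3,470 units. Exception (c) does not apply.
Exception (d) fails — the reportable unit count is 43, not less than 41.
Exception (e) is satisfied on its face — average daily discharge volume is 1030 litres, less than the 1070 litres limit; the facility operates on a batch process. Turning to paragraph (o): (o) operates against (e): the coverage ratio is 77%, meeting the 61% threshold. (e) is therefore removed.

No — exception (a) applies; Jun's brewery is not required to obtain a discharge permit.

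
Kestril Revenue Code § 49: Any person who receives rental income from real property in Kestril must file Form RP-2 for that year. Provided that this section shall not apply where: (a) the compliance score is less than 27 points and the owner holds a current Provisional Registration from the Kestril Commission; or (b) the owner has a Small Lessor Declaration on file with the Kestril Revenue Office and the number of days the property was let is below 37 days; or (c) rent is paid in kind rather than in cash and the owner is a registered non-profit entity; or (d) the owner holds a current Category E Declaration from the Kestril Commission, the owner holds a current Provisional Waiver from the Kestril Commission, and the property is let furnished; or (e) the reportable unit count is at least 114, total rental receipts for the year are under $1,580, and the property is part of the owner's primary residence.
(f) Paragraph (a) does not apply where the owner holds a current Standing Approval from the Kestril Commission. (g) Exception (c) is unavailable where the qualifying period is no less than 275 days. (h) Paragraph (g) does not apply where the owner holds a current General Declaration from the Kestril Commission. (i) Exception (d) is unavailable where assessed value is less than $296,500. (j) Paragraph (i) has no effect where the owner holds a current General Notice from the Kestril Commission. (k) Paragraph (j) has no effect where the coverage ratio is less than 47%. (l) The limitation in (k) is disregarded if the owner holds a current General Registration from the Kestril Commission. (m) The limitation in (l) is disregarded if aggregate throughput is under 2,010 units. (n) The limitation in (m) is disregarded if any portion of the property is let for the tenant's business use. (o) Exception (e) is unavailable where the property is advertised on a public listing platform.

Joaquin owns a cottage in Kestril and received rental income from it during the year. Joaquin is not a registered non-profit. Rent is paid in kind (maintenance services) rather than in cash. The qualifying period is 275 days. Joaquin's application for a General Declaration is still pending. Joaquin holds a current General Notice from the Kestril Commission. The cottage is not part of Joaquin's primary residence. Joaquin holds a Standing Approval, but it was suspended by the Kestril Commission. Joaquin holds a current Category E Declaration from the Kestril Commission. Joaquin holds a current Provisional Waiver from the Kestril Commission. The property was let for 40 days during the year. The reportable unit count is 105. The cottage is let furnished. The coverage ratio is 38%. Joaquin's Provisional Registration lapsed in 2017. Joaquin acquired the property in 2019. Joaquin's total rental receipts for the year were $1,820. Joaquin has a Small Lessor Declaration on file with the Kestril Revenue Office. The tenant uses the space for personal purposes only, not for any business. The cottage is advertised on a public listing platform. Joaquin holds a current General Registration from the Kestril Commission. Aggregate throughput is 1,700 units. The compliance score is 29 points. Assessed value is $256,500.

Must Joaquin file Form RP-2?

Exception (a) fails — the compliance score is 29 points, not less than 27 points.
Exception (b) does not apply: the number of days the property was let is 40 days, not below 37 days.
Exception (c) fails — Joaquin is not a registered non-profit.
Exception (d)'s conditions are all satisfied: a current Category E Declaration is held; a current Provisional Waiver is held; the property is let furnished. However, paragraphs (i)–(n) must be considered: (i) operates against (d): assessed value is $256,500, less than the $296,500 limit. (j) would limit (i) — a current General Notice is held — but (k) sets (j) aside: (k) operates — the coverage ratio is 38%, less than the 47% limit. (l) is engaged (a current General Registration is held), but yields to (m): (m) operates against (l): aggregate throughput is 1,700 units, under the 2,010 units limit. (n), which would lift (m), is not triggered — the space is used for personal purposes only. So (d) is unavailable.
Exception (e) does not apply: the reportable unit count is 105, short of 114.
Every exception is unavailable, so the rule governs.

Yes — Joaquin must file Form RP-2.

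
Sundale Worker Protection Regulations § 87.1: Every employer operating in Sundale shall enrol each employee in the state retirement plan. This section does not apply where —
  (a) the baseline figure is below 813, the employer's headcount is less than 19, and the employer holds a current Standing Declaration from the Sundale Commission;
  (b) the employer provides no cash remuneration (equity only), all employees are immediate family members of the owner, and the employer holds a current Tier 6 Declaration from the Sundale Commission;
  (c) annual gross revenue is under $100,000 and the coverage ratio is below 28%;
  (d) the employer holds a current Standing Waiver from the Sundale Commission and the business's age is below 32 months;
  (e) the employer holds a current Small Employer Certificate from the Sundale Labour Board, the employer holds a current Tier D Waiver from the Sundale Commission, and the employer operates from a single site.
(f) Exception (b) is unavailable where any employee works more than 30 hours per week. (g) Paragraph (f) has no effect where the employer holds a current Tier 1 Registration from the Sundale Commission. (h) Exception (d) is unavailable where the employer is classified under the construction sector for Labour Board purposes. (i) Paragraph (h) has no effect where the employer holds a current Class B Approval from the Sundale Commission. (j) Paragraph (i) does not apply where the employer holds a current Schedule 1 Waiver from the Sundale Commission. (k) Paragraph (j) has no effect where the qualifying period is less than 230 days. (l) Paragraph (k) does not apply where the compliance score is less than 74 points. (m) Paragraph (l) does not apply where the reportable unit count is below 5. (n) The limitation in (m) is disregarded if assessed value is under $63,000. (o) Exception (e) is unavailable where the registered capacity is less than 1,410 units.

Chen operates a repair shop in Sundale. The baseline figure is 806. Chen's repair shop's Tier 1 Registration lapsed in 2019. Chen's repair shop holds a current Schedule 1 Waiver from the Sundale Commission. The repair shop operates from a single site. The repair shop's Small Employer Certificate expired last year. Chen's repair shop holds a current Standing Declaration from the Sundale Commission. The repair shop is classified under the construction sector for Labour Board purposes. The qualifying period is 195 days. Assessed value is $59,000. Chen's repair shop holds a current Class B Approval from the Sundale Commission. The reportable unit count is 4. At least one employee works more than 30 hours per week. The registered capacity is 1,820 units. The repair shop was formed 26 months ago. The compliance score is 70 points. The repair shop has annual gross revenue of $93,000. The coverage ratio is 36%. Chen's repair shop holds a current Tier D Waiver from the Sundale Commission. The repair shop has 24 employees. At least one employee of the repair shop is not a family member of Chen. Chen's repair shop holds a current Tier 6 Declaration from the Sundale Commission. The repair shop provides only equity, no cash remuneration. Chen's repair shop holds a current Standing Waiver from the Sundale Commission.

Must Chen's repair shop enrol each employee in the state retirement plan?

Exception (a) requires that the employer's headcount is less than 19; but the employer's headcount is 24, not less than 19, so (a) is unavailable.
Exception (b) fails — at least one employee is not a family member.
Exception (c) fails — the coverage ratio is 36%, not below 28%.
Exception (d)'s conditions are all satisfied: a current Standing Waiver is held; the business's age is 26 months, below the 32 months limit. Turning to paragraphs (h)–(n): (h) operates against (d): the repair shop is classified under the construction sector. (i) operates (a current Class B Approval is held), but is set aside by (j): (j) applies — a current Schedule 1 Waiver is held. (k) would limit (j) — the qualifying period is 195 days, less than the 230 days limit — but (l) sets (k) aside: (l) is engaged — the compliance score is 70 points, less than the 74 points limit. (m) applies (the reportable unit count is 4, below the 5 limit), but is set aside by (n): (n) operates — assessed value is $59,000, under the $63,000 limit. So (d) is unavailable.
Exception (e) does not apply: the Small Employer Certificate has expired.
No exception displaces § 87.1.

Yes — Chen's repair shop must enrol each employee in the state retirement plan.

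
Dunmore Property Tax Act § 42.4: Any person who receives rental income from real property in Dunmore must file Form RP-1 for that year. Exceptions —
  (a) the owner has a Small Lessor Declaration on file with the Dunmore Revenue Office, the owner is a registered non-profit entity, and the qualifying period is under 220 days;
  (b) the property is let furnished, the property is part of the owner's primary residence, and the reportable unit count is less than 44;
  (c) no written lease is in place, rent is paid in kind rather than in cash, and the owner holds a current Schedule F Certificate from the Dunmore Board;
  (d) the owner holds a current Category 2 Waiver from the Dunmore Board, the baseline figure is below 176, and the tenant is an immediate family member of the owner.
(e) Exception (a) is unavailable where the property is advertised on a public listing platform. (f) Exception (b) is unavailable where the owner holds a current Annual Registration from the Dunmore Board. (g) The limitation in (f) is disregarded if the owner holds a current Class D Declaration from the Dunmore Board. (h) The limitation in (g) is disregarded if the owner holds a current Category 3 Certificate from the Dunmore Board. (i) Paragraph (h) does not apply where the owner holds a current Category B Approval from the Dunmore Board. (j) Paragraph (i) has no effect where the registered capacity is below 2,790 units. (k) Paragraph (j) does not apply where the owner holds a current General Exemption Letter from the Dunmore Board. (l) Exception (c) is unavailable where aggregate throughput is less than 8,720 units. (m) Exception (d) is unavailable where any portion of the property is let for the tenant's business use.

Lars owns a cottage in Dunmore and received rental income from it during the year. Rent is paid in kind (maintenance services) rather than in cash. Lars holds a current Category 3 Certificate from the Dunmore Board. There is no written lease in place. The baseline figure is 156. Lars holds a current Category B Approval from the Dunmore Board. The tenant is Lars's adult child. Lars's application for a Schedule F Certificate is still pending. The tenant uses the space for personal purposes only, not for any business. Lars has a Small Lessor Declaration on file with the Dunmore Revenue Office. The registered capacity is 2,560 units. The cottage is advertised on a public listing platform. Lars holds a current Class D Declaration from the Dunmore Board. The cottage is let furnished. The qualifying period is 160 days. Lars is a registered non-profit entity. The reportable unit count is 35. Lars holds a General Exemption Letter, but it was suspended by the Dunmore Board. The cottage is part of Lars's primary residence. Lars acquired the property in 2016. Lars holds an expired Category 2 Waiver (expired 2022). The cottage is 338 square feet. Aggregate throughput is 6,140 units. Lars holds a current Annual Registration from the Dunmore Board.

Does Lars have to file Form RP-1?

Exception (a): a Small Lessor Declaration is on file; Lars is a registered non-profit; the qualifying period is 160 days, under the 220 days limit — every condition holds. But: (e) operates against (a): the property is publicly advertised. So (a) is unavailable.
All of (b)'s requirements are met (the property is let furnished; the cottage is part of the primary residence; the reportable unit count is 35, less than the 44 limit). However, paragraphs (f)–(k) must be considered: (f) operates against (b): a current Annual Registration is held. (g) would limit (f) — a current Class D Declaration is held — but (h) sets (g) aside: (h) is engaged — a current Category 3 Certificate is held. (i) would limit (h) — a current Category B Approval is held — but (j) sets (i) aside: (j) operates against (i): the registered capacity is 2,560 units, below the 2,790 units limit. (k) is not triggered (no current General Exemption Letter is held), so (j) stands. Exception (b) does not apply.
Exception (c) does not apply: the Schedule F Certificate is not current.
Exception (d) requires that the owner holds a current Category 2 Waiver from the Dunmore Board; but no current Category 2 Waiver is held, so (d) is unavailable.
No exception applies. The general rule governs.

Yes — Lars must file Form RP-1.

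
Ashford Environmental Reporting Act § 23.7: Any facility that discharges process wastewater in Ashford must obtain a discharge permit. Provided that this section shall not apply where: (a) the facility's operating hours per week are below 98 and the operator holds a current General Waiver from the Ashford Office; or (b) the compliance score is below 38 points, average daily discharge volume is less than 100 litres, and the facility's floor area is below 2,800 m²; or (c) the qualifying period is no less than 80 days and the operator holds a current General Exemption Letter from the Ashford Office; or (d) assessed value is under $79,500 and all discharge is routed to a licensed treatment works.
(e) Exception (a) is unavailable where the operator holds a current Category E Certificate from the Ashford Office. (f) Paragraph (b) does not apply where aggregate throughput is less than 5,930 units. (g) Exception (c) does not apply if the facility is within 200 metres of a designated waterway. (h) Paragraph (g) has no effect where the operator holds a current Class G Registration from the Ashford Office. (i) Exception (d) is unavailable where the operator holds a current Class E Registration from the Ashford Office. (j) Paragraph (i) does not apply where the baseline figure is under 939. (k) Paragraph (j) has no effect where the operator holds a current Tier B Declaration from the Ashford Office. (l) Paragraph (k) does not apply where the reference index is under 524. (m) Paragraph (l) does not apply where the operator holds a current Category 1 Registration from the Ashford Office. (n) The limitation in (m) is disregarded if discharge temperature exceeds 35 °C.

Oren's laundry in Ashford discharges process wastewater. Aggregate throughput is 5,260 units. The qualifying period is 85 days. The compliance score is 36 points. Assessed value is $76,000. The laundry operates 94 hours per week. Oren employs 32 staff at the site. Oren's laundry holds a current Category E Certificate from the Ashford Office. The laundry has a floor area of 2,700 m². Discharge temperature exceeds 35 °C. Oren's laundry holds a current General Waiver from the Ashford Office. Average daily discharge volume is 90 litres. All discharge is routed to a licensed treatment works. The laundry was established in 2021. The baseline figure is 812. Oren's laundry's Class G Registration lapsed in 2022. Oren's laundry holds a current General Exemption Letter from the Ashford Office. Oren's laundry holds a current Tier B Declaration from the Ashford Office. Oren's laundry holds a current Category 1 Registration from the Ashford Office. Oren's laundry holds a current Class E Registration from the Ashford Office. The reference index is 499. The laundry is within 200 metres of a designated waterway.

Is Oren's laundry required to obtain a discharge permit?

Exception (a)'s conditions are all satisfied: the facility's operating hours per week are 94, below the 98 limit; a current General Waiver is held. But: (e) operates — a current Category E Certificate is held. (a) is therefore removed.
All of (b)'s requirements are met (the compliance score is 36 points, below the 38 points limit; average daily discharge volume is 90 litres, less than the 100 litres limit; the facility's floor area is 2,700 m², below the 2,800 m² limit). But applying paragraph (f): (f) is triggered — aggregate throughput is 5,260 units, less than the 5,930 units limit. So (b) is unavailable.
All of (c)'s requirements are met (the qualifying period is 85 days, meeting the 80 days threshold; a current General Exemption Letter is held). Turning to paragraphs (g)–(h): (g) is triggered — the laundry is within 200 m of a designated waterway. (h), which would lift (g), is not triggered — the Class G Registration is not current. So (c) is unavailable.
Exception (d): assessed value is $76,000, under the $79,500 limit; discharge is routed to a licensed treatment works — every condition holds. Applying paragraphs (i)–(n): (i) would limit (d) — a current Class E Registration is held — but (j) sets (i) aside: (j) operates against (i): the baseline figure is 812, under the 939 limit. (k) is triggered (a current Tier B Declaration is held), but is overridden by (l): (l) operates against (k): the reference index is 499, under the 524 limit. (m) operates (a current Category 1 Registration is held), but is set aside by (n): (n) operates against (m): discharge temperature exceeds 35 °C. So (d) applies.

No — exception (d) applies; Oren's laundry is not required to obtain a discharge permit.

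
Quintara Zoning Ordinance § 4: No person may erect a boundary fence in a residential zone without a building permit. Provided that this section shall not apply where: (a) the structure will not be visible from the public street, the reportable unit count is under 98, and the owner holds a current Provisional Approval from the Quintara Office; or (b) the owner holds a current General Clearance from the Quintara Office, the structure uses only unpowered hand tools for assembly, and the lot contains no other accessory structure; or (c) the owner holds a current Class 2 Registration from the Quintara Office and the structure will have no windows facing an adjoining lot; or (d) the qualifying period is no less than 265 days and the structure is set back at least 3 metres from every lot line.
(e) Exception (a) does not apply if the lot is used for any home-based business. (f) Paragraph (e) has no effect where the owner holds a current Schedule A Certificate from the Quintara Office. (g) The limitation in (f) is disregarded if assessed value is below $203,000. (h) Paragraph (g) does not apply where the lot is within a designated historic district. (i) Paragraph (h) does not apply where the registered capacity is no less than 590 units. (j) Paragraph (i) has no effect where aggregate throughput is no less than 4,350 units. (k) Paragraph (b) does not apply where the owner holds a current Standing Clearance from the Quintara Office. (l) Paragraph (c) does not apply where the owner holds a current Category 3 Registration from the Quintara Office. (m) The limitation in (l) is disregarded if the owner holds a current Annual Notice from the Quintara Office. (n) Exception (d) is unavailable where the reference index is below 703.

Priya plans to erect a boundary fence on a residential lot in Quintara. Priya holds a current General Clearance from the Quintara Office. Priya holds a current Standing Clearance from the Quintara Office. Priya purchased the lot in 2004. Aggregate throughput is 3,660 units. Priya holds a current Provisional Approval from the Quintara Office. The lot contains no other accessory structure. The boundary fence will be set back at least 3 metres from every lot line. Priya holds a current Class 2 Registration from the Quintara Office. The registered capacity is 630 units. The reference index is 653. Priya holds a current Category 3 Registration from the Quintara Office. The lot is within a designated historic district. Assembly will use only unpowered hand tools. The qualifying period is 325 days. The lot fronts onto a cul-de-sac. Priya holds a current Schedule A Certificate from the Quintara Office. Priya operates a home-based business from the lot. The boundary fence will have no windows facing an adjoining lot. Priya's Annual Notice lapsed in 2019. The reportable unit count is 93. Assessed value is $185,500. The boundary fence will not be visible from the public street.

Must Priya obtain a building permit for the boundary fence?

Yes — Priya must obtain a building permit.

Exception (a)'s conditions are all satisfied: the structure will not be visible from the street; the reportable unit count is 93, under the 98 limit; a current Provisional Approval is held. Turning to paragraphs (e)–(j): (e) operates against (a): a home-based business operates on the lot. (f) would limit (e) — a current Schedule A Certificate is held — but (g) sets (f) aside: (g) operates against (f): assessed value is $185,500, below the $203,000 limit. (h) would limit (g) — the lot is in a historic district — but (i) sets (h) aside: (i) operates against (h): the registered capacity is 630 units, meeting the 590 units threshold. (j) does not operate here (aggregate throughput is 3,660 units, short of 4,350 units), so (i) stands. (a) is therefore removed.
Exception (b)'s conditions are all satisfied: a current General Clearance is held; assembly uses only hand tools; the lot has no other accessory structure. Turning to paragraph (k): (k) operates against (b): a current Standing Clearance is held. So (b) is unavailable.
Exception (c): a current Class 2 Registration is held; no windows face an adjoining lot — every condition holds. But applying paragraphs (l)–(m): (l) is engaged — a current Category 3 Registration is held. (m) is inapplicable (the Annual Notice is not current), so (l) stands. Exception (c) does not apply.
All of (d)'s requirements are met (the qualifying period is 325 days, meeting the 265 days threshold; the setback is at least 3 m on every side). But applying paragraph (n): (n) operates against (d): the reference index is 653, below the 703 limit. (d) is therefore removed.
No exception applies. The general rule governs.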